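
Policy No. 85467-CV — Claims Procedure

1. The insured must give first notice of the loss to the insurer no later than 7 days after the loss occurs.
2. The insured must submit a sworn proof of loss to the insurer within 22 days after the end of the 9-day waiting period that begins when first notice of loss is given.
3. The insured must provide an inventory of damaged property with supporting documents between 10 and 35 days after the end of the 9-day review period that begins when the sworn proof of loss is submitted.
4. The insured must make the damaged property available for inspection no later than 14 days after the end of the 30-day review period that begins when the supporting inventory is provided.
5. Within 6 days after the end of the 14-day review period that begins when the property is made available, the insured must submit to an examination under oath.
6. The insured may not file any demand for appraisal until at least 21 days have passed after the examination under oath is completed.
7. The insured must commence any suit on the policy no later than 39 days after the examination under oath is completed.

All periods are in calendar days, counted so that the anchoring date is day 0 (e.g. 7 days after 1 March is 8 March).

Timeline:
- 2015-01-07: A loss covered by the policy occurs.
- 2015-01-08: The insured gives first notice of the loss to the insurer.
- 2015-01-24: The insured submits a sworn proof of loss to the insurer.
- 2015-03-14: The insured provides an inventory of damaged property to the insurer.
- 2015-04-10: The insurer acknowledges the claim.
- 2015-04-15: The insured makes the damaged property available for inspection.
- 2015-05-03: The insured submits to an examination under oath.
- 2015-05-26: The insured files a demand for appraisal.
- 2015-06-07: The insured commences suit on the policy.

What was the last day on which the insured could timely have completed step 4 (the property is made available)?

2015-04-27

The supporting inventory is provided on 2015-03-14; the 30-day review period therefore ends 2015-04-13, and step 4 runs from that date. 14 days after 2015-04-13 is 2015-04-27.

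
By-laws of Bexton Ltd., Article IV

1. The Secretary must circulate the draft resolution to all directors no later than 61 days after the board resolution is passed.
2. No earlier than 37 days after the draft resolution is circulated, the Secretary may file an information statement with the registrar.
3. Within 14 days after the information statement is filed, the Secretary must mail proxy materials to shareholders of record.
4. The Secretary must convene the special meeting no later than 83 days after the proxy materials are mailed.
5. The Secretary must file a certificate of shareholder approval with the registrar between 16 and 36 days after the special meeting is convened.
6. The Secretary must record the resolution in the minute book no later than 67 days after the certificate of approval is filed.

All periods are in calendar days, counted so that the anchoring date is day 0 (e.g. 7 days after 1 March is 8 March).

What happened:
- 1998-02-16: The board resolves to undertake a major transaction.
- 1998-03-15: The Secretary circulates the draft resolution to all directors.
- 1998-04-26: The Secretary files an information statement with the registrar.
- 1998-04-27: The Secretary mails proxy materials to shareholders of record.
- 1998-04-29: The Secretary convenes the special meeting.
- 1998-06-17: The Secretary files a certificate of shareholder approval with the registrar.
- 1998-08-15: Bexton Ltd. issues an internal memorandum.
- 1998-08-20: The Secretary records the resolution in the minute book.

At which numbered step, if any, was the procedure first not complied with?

Step 5

(1) due by 1998-02-16 + 61 days = 1998-04-18; done 1998-03-15 — timely.
(2) permitted from 1998-03-15 + 37 days = 1998-04-21 onward; done 1998-04-26 — permitted.
(3) due by 1998-04-26 + 14 days = 1998-05-10; done 1998-04-27 — timely.
(4) due by 1998-04-27 + 83 days = 1998-07-19; done 1998-04-29 — timely.
(5) the permitted window runs from 1998-04-29 + 16 = 1998-05-15 to 1998-04-29 + 36 = 1998-06-04; 1998-06-17 is 13 days past the end of the window.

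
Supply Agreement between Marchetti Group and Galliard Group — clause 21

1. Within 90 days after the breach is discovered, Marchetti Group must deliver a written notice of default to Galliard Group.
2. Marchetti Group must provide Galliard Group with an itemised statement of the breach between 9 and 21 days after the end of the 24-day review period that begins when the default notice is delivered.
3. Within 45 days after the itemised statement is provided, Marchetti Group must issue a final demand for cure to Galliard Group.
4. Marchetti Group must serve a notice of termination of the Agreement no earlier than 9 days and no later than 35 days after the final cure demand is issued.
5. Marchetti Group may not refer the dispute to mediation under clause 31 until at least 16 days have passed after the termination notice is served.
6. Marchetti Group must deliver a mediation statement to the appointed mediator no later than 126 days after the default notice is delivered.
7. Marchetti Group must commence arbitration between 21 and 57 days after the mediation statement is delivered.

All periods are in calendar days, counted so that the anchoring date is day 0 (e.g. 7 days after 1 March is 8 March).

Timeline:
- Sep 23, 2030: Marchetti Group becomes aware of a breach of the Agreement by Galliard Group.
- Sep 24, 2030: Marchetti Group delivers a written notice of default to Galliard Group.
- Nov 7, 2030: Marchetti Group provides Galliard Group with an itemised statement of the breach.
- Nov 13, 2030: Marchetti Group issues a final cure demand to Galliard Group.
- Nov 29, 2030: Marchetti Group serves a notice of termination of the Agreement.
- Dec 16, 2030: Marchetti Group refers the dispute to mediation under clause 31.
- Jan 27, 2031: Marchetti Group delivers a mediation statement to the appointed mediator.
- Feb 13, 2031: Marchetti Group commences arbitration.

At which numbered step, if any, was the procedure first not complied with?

Step 1: 90 days after Sep 23, 2030 (when the breach is discovered) is Dec 22, 2030; completed Sep 24, 2030, before the deadline.
Step 2: the window is 9–21 days after Oct 18, 2030 (end of the 24-day review period, which began when the default notice is delivered on Sep 24, 2030), so Oct 27, 2030 through Nov 8, 2030; done Nov 7, 2030, which is between those dates.
Step 3: 45 days after Nov 7, 2030 (when the itemised statement is provided) is Dec 22, 2030; Nov 13, 2030 is within that limit.
Step 4: the window is 9–35 days after Nov 13, 2030 (when the final cure demand is issued), so Nov 22, 2030 through Dec 18, 2030; done Nov 29, 2030 — within the window.
Step 5: the earliest permitted date is 16 days after Nov 29, 2030 (when the termination notice is served), i.e. Dec 15, 2030; done Dec 16, 2030, after the minimum wait.
Step 6: 126 days after Sep 24, 2030 (when the default notice is delivered) is Jan 28, 2031; Jan 27, 2031 is within that limit.
Step 7: the window is 21–57 days after Jan 27, 2031 (when the mediation statement is delivered), so Feb 17, 2031 through Mar 25, 2031; Feb 13, 2031 is 4 days too early.

Step 7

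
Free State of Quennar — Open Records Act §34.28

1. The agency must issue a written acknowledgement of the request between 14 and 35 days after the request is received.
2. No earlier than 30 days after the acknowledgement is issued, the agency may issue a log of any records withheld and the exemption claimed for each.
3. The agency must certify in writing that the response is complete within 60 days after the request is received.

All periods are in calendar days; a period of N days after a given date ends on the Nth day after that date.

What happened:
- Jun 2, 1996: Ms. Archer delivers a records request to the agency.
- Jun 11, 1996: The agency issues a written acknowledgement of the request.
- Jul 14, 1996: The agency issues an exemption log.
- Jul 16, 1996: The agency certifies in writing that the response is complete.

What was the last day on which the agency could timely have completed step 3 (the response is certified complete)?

Step 3 runs from Jun 2, 1996, when the request is received. 60 days after Jun 2, 1996 is Aug 1, 1996.

Aug 1, 1996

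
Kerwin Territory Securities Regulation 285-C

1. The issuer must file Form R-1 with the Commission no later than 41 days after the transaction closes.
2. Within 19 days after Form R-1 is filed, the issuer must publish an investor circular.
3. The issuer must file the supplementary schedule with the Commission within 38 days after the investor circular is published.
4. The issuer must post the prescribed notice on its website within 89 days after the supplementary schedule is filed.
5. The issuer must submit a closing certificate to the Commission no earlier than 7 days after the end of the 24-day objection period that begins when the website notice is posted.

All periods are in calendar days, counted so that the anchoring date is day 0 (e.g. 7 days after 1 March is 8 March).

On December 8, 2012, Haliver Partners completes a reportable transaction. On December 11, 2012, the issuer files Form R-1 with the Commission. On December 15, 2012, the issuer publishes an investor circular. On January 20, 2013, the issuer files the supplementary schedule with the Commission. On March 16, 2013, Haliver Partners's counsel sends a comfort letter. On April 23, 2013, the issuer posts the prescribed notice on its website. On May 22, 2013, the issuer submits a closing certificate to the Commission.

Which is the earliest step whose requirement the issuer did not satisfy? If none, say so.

Step 1: 41 days after December 8, 2012 (when the transaction closes) is January 18, 2013; done December 11, 2012 — timely.
Step 2: 19 days after December 11, 2012 (when Form R-1 is filed) is December 30, 2012; completed December 15, 2012, before the deadline.
Step 3: 38 days after December 15, 2012 (when the investor circular is published) is January 22, 2013; completed January 20, 2013, before the deadline.
Step 4: 89 days after January 20, 2013 (when the supplementary schedule is filed) is April 19, 2013; April 23, 2013 misses that deadline by 4 days.

Step 4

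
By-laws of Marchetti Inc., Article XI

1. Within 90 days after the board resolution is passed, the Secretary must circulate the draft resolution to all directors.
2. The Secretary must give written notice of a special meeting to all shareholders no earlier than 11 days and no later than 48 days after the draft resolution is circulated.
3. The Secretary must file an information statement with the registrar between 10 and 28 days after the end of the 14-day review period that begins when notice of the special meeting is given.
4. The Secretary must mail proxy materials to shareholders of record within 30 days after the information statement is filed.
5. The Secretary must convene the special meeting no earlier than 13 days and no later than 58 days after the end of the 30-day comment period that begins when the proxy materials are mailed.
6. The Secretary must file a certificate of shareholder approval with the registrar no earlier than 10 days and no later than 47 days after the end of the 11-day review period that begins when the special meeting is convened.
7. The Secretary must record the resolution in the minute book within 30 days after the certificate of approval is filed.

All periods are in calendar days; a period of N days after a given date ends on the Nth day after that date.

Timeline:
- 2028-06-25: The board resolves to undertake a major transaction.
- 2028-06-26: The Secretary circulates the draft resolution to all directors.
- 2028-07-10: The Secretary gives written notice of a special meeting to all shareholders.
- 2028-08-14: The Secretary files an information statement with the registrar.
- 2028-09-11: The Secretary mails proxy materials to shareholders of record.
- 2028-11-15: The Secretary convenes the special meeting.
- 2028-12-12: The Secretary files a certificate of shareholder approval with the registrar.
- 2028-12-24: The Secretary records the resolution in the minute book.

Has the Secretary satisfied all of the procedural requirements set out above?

Yes

(1) due by 2028-06-25 + 90 days = 2028-09-23; done 2028-06-26 — timely.
(2) the permitted window runs from 2028-06-26 + 11 = 2028-07-07 to 2028-06-26 + 48 = 2028-08-13; done 2028-07-10, which is between those dates.
(3) the permitted window runs from 2028-07-24 + 10 = 2028-08-03 to 2028-07-24 + 28 = 2028-08-21; done 2028-08-14, which is between those dates.
(4) due by 2028-08-14 + 30 days = 2028-09-13; done 2028-09-11 — timely.
(5) the permitted window runs from 2028-10-11 + 13 = 2028-10-24 to 2028-10-11 + 58 = 2028-12-08; done 2028-11-15, which is between those dates.
(6) the permitted window runs from 2028-11-26 + 10 = 2028-12-06 to 2028-11-26 + 47 = 2029-01-12; done 2028-12-12, which is between those dates.
(7) due by 2028-12-12 + 30 days = 2029-01-11; completed 2028-12-24, before the deadline.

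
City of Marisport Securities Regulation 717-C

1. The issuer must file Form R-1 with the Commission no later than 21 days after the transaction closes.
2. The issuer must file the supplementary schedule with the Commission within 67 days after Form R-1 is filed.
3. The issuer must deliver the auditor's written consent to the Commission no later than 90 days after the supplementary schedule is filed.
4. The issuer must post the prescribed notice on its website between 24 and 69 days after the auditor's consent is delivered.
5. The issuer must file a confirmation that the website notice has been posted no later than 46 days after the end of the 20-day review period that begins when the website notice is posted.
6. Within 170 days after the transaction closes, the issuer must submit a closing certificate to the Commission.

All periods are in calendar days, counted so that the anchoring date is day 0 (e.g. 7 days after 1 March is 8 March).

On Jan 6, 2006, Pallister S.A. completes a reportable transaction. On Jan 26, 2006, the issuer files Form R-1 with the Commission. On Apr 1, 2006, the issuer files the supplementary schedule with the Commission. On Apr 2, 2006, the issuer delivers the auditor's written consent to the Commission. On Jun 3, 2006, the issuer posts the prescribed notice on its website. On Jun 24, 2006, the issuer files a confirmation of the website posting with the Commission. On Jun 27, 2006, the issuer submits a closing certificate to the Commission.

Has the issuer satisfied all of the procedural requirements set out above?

No

Step 1: 21 days after Jan 6, 2006 (when the transaction closes) is Jan 27, 2006; done Jan 26, 2006 — timely.
Step 2: 67 days after Jan 26, 2006 (when Form R-1 is filed) is Apr 3, 2006; completed Apr 1, 2006, before the deadline.
Step 3: 90 days after Apr 1, 2006 (when the supplementary schedule is filed) is Jun 30, 2006; Apr 2, 2006 is within that limit.
Step 4: the window is 24–69 days after Apr 2, 2006 (when the auditor's consent is delivered), so Apr 26, 2006 through Jun 10, 2006; done Jun 3, 2006, which is between those dates.
Step 5: 46 days after Jun 23, 2006 (end of the 20-day review period, which began when the website notice is posted on Jun 3, 2006) is Aug 8, 2006; completed Jun 24, 2006, before the deadline.
Step 6: 170 days after Jan 6, 2006 (when the transaction closes) is Jun 25, 2006; done Jun 27, 2006 — 2 days late.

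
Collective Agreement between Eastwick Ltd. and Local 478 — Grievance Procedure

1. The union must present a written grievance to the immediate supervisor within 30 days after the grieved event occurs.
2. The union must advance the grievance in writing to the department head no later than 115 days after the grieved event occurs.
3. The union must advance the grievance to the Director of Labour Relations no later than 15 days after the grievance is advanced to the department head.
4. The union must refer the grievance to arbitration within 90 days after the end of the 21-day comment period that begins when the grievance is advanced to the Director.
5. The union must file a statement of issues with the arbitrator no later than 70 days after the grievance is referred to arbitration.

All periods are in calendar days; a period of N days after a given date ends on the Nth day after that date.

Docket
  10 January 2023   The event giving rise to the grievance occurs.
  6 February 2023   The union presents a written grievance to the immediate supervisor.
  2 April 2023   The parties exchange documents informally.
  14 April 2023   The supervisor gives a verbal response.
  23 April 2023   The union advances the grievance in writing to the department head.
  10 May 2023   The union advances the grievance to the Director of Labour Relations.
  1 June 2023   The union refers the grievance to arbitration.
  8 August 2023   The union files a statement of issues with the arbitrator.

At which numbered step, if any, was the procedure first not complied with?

Step 3

Step 1: 30 days after 10 January 2023 (when the grieved event occurs) is 9 February 2023; 6 February 2023 is within that limit.
Step 2: 115 days after 10 January 2023 (when the grieved event occurs) is 5 May 2023; completed 23 April 2023, before the deadline.
Step 3: 15 days after 23 April 2023 (when the grievance is advanced to the department head) is 8 May 2023; not done until 10 May 2023, 2 days after the deadline.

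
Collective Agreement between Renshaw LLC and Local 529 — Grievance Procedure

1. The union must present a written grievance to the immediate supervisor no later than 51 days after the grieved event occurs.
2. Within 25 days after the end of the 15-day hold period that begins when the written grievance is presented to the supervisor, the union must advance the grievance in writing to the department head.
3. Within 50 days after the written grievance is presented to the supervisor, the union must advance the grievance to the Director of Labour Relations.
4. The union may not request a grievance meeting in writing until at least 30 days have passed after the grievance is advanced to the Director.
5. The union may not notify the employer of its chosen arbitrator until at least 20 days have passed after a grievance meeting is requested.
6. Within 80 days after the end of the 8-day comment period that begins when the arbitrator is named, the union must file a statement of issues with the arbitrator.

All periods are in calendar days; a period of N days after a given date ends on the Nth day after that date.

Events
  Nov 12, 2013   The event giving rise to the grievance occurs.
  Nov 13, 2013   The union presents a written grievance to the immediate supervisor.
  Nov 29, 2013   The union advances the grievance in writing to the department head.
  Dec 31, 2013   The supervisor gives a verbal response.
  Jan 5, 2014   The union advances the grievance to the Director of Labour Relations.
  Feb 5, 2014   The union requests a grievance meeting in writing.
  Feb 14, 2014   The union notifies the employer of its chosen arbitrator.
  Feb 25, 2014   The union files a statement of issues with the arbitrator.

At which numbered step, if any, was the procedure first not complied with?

Step 3

Step 1 — counting 51 days from Nov 12, 2013 (when the grieved event occurs) gives a deadline of Jan 2, 2014; Nov 13, 2013 is within that limit.
Step 2 — counting 25 days from Nov 28, 2013 (end of the 15-day hold period, which began when the written grievance is presented to the supervisor on Nov 13, 2013) gives a deadline of Dec 23, 2013; done Nov 29, 2013 — timely.
Step 3 — counting 50 days from Nov 13, 2013 (when the written grievance is presented to the supervisor) gives a deadline of Jan 2, 2014; Jan 5, 2014 misses that deadline by 3 days.
That is the first point of non-compliance.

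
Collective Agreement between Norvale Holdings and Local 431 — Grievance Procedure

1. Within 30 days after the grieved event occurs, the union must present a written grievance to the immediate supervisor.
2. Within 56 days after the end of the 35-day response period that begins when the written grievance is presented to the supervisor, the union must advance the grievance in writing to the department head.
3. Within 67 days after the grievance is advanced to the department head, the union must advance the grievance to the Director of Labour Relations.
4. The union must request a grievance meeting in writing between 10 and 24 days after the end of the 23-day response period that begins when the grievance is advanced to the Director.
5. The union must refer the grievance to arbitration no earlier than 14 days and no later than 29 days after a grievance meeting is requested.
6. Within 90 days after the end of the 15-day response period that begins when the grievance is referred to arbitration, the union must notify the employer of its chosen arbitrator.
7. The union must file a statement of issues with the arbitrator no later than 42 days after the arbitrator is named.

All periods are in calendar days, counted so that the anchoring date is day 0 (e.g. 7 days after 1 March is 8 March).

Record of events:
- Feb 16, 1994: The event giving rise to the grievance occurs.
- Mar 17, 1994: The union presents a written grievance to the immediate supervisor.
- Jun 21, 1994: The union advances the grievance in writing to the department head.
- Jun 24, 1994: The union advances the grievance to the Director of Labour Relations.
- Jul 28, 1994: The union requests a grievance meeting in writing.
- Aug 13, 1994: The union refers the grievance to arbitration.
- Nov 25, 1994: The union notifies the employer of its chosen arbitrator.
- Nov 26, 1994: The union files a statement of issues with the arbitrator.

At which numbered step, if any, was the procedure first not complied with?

Step 2

Step 1: 30 days after Feb 16, 1994 (when the grieved event occurs) is Mar 18, 1994; Mar 17, 1994 is within that limit.
Step 2: 56 days after Apr 21, 1994 (end of the 35-day response period, which began when the written grievance is presented to the supervisor on Mar 17, 1994) is Jun 16, 1994; done Jun 21, 1994 — 5 days late.
The analysis stops there.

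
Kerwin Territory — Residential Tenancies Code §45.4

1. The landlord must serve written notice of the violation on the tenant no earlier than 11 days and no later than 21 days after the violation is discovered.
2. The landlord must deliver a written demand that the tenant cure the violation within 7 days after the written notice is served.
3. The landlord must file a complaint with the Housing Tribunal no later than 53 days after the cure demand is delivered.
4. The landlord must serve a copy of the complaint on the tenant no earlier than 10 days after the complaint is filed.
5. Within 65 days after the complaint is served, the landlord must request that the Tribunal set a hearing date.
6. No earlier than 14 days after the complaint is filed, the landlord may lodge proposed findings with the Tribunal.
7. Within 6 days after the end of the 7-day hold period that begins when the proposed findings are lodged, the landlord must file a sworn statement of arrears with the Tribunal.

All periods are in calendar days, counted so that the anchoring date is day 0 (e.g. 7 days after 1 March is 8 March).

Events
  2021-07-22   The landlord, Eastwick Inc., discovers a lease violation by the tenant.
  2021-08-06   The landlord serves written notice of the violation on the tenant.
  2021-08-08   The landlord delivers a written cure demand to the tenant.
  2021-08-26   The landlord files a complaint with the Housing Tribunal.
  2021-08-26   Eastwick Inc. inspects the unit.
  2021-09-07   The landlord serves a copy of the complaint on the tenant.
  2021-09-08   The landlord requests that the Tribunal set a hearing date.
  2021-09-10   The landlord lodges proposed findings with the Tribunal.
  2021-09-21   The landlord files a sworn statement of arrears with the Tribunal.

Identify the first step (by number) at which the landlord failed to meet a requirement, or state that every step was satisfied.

(1) the permitted window runs from 2021-07-22 + 11 = 2021-08-02 to 2021-07-22 + 21 = 2021-08-12; done 2021-08-06 — within the window.
(2) due by 2021-08-06 + 7 days = 2021-08-13; completed 2021-08-08, before the deadline.
(3) due by 2021-08-08 + 53 days = 2021-09-30; completed 2021-08-26, before the deadline.
(4) permitted from 2021-08-26 + 10 days = 2021-09-05 onward; done 2021-09-07 — permitted.
(5) due by 2021-09-07 + 65 days = 2021-11-11; 2021-09-08 is within that limit.
(6) permitted from 2021-08-26 + 14 days = 2021-09-09 onward; done 2021-09-10, after the minimum wait.
(7) due by 2021-09-17 + 6 days = 2021-09-23; done 2021-09-21 — timely.

None — every step was satisfied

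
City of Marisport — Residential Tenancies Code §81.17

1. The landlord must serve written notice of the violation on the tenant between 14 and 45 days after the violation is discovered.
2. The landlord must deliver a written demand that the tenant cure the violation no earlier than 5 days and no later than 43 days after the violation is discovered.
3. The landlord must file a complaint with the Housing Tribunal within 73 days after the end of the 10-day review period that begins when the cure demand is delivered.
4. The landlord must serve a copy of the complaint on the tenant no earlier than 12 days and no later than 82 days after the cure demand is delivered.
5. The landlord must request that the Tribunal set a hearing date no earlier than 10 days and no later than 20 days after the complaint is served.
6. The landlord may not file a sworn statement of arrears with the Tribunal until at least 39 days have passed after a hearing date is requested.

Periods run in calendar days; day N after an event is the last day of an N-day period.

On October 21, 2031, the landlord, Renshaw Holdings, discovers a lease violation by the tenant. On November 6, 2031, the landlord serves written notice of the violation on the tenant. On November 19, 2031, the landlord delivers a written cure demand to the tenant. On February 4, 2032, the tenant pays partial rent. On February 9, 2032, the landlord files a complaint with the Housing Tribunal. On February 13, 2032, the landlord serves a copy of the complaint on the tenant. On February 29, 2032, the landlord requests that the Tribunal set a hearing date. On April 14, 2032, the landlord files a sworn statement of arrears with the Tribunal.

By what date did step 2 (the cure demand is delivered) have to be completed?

December 3, 2031

Step 2 runs from October 21, 2031, when the violation is discovered. The window is 5–43 days after October 21, 2031; it closes on December 3, 2031.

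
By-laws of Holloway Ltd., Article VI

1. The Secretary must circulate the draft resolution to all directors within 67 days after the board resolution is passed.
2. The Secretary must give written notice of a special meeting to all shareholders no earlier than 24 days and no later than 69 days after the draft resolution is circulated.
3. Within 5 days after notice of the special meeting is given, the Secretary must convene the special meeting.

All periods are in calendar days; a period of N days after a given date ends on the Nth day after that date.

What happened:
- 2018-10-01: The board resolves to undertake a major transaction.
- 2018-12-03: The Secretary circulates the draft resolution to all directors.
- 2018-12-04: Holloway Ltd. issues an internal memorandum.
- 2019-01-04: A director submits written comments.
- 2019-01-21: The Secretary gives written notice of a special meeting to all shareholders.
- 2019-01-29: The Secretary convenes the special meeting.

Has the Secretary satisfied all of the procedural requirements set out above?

Step 1 — counting 67 days from 2018-10-01 (when the board resolution is passed) gives a deadline of 2018-12-07; done 2018-12-03 — timely.
Step 2 — 24 and 69 days from 2018-12-03 (when the draft resolution is circulated) are 2018-12-27 and 2019-02-10 respectively; done 2019-01-21, which is between those dates.
Step 3 — counting 5 days from 2019-01-21 (when notice of the special meeting is given) gives a deadline of 2019-01-26; 2019-01-29 misses that deadline by 3 days.
The procedure was therefore not followed at step 3.

No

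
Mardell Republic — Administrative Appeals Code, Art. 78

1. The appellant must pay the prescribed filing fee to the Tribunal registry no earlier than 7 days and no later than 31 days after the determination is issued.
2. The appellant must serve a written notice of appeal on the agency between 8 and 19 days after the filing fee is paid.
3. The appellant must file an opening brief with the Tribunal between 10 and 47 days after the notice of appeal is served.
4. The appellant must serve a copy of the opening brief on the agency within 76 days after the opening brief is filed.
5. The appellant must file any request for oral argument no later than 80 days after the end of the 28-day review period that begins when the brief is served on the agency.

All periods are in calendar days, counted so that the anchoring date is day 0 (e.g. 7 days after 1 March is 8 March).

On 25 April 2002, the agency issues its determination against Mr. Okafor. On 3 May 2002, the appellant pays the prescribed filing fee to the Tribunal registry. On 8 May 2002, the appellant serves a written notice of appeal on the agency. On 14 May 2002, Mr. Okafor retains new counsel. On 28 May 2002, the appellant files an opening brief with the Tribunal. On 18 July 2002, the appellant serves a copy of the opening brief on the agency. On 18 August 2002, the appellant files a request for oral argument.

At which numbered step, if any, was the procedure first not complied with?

(1) the permitted window runs from 25 April 2002 + 7 = 2 May 2002 to 25 April 2002 + 31 = 26 May 2002; 3 May 2002 falls inside that range.
(2) the permitted window runs from 3 May 2002 + 8 = 11 May 2002 to 3 May 2002 + 19 = 22 May 2002; done 8 May 2002 — 3 days before the window opened.

Step 2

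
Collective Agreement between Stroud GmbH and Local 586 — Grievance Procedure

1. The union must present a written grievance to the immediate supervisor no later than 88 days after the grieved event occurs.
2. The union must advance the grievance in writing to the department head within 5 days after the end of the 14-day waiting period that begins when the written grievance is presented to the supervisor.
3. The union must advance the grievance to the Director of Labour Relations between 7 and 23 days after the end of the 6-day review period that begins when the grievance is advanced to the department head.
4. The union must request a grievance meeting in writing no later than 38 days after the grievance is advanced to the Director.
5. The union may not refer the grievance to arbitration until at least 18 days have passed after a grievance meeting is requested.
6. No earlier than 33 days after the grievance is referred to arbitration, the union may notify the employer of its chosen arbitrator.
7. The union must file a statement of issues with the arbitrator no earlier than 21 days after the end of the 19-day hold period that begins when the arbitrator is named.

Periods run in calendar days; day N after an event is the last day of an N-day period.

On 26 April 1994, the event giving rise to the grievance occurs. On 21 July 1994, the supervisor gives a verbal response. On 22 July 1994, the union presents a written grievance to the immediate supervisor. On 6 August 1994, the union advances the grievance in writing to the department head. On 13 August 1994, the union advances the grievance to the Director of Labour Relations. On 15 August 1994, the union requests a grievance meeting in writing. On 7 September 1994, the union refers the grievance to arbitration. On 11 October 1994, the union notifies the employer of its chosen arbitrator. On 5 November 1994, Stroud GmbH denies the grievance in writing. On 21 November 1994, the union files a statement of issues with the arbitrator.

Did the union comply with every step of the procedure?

No

Step 1 — counting 88 days from 26 April 1994 (when the grieved event occurs) gives a deadline of 23 July 1994; completed 22 July 1994, before the deadline.
Step 2 — counting 5 days from 5 August 1994 (end of the 14-day waiting period, which began when the written grievance is presented to the supervisor on 22 July 1994) gives a deadline of 10 August 1994; done 6 August 1994 — timely.
Step 3 — 7 and 23 days from 12 August 1994 (end of the 6-day review period, which began when the grievance is advanced to the department head on 6 August 1994) are 19 August 1994 and 4 September 1994 respectively; done 13 August 1994 — 6 days before the window opened.
Later steps need not be reached.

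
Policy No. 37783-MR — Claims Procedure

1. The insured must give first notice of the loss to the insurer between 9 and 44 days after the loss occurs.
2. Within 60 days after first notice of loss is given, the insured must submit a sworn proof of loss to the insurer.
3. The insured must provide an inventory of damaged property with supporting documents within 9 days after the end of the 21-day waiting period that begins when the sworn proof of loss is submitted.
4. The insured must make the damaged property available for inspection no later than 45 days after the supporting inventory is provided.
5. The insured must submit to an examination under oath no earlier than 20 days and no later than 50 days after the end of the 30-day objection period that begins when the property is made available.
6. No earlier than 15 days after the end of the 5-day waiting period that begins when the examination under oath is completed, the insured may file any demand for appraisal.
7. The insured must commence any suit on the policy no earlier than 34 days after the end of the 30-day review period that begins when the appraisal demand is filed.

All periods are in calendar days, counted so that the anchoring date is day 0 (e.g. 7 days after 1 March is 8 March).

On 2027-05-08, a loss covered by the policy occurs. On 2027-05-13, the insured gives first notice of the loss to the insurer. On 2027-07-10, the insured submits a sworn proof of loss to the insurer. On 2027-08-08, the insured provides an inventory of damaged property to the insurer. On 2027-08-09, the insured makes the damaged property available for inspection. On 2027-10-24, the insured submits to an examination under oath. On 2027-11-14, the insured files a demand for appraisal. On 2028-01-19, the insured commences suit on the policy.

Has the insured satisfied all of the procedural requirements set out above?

(1) the permitted window runs from 2027-05-08 + 9 = 2027-05-17 to 2027-05-08 + 44 = 2027-06-21; 2027-05-13 is 4 days too early.
Later steps need not be reached.

No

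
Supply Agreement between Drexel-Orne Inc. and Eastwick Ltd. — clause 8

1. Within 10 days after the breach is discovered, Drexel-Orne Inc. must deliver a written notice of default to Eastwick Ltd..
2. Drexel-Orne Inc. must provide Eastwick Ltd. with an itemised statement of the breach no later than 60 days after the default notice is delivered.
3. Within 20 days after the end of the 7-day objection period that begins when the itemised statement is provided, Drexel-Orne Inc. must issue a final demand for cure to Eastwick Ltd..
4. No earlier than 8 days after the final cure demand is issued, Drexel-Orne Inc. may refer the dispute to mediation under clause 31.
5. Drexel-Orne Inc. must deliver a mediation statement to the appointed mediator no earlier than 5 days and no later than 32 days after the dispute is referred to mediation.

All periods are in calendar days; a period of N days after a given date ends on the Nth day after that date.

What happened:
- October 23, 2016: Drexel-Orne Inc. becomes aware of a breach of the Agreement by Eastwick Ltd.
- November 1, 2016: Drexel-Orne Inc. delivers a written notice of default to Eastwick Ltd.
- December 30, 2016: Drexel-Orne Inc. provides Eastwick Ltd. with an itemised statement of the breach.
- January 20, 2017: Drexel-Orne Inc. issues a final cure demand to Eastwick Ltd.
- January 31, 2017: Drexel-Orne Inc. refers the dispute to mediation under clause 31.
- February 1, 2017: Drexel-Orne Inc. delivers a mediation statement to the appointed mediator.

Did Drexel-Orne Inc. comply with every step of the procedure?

No

(1) due by October 23, 2016 + 10 days = November 2, 2016; completed November 1, 2016, before the deadline.
(2) due by November 1, 2016 + 60 days = December 31, 2016; completed December 30, 2016, before the deadline.
(3) due by January 6, 2017 + 20 days = January 26, 2017; January 20, 2017 is within that limit.
(4) permitted from January 20, 2017 + 8 days = January 28, 2017 onward; done January 31, 2017 — permitted.
(5) the permitted window runs from January 31, 2017 + 5 = February 5, 2017 to January 31, 2017 + 32 = March 4, 2017; February 1, 2017 is 4 days too early.
Later steps need not be reached.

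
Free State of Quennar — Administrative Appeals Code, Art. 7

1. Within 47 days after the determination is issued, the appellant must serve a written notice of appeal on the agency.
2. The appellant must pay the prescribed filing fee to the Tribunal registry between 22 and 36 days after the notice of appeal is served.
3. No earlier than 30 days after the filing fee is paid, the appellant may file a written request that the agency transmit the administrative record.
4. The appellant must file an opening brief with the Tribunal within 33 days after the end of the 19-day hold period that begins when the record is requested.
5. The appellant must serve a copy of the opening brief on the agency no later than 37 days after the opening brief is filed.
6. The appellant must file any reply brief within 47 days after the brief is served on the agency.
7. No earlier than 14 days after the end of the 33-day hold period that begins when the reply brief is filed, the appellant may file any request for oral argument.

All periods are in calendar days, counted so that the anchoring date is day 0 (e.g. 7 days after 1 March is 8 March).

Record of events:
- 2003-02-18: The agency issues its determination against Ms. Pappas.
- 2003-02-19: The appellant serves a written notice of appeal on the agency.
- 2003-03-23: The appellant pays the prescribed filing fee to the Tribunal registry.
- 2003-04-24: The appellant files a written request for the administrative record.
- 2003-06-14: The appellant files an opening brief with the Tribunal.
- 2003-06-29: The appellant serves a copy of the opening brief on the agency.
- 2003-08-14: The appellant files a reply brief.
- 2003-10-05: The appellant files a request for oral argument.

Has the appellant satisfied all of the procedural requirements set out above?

Yes

Step 1: 47 days after 2003-02-18 (when the determination is issued) is 2003-04-06; done 2003-02-19 — timely.
Step 2: the window is 22–36 days after 2003-02-19 (when the notice of appeal is served), so 2003-03-13 through 2003-03-27; done 2003-03-23, which is between those dates.
Step 3: the earliest permitted date is 30 days after 2003-03-23 (when the filing fee is paid), i.e. 2003-04-22; done 2003-04-24 — permitted.
Step 4: 33 days after 2003-05-13 (end of the 19-day hold period, which began when the record is requested on 2003-04-24) is 2003-06-15; completed 2003-06-14, before the deadline.
Step 5: 37 days after 2003-06-14 (when the opening brief is filed) is 2003-07-21; 2003-06-29 is within that limit.
Step 6: 47 days after 2003-06-29 (when the brief is served on the agency) is 2003-08-15; 2003-08-14 is within that limit.
Step 7: the earliest permitted date is 14 days after 2003-09-16 (end of the 33-day hold period, which began when the reply brief is filed on 2003-08-14), i.e. 2003-09-30; done 2003-10-05, after the minimum wait.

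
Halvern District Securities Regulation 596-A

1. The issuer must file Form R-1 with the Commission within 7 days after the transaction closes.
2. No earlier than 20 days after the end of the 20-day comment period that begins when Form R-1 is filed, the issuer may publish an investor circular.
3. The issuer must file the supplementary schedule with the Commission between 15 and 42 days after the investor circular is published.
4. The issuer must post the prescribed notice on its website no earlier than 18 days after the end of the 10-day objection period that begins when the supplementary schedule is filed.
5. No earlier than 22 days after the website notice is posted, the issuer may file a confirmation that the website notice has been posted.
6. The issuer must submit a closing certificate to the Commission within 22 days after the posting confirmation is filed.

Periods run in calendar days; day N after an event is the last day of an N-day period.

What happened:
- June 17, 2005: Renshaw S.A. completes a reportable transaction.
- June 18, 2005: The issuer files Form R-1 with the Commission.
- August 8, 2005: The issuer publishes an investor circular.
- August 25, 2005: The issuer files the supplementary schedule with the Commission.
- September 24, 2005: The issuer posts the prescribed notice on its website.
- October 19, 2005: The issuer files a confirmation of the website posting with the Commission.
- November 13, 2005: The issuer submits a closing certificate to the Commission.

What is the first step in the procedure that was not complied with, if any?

Step 1 — counting 7 days from June 17, 2005 (when the transaction closes) gives a deadline of June 24, 2005; done June 18, 2005 — timely.
Step 2 — must wait 20 days from July 8, 2005 (end of the 20-day comment period, which began when Form R-1 is filed on June 18, 2005), so not before July 28, 2005; done August 8, 2005, after the minimum wait.
Step 3 — 15 and 42 days from August 8, 2005 (when the investor circular is published) are August 23, 2005 and September 19, 2005 respectively; done August 25, 2005 — within the window.
Step 4 — must wait 18 days from September 4, 2005 (end of the 10-day objection period, which began when the supplementary schedule is filed on August 25, 2005), so not before September 22, 2005; done September 24, 2005 — permitted.
Step 5 — must wait 22 days from September 24, 2005 (when the website notice is posted), so not before October 16, 2005; done October 19, 2005 — permitted.
Step 6 — counting 22 days from October 19, 2005 (when the posting confirmation is filed) gives a deadline of November 10, 2005; done November 13, 2005 — 3 days late.
The procedure was therefore not followed at step 6.

Step 6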